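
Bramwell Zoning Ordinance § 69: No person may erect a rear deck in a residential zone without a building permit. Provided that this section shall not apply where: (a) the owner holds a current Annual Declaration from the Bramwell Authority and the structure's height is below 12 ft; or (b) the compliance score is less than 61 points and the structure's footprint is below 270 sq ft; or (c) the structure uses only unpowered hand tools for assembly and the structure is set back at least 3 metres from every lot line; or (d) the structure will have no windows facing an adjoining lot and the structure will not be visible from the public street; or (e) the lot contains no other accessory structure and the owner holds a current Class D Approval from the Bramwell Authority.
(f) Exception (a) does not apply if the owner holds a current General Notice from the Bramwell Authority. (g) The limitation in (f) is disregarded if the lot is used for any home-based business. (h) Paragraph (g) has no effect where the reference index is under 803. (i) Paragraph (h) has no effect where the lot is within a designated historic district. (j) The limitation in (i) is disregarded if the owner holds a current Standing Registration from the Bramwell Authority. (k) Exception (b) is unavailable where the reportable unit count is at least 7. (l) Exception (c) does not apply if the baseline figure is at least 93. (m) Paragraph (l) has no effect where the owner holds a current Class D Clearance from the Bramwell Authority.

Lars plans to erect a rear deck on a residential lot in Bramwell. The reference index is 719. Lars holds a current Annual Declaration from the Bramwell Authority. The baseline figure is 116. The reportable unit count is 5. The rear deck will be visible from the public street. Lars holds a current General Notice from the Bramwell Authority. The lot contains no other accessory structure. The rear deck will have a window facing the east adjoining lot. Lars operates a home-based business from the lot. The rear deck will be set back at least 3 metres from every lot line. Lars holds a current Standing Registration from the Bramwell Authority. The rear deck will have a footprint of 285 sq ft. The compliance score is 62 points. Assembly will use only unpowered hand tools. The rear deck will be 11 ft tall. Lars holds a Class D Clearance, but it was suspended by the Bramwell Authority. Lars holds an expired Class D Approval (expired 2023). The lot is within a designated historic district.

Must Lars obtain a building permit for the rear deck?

All of (a)'s requirements are met (a current Annual Declaration is held; the structure's height is 11 ft, below the 12 ft limit). However, paragraphs (f)–(j) must be considered: (f) is triggered — a current General Notice is held. (g) would limit (f) — a home-based business operates on the lot — but (h) sets (g) aside: (h) operates against (g): the reference index is 719, under the 803 limit. (i) would limit (h) — the lot is in a historic district — but (j) sets (i) aside: (j) operates — a current Standing Registration is held. Exception (a) does not apply.
Exception (b) requires that the compliance score is less than 61 points; but the compliance score is 62 points, not less than 61 points, so (b) is unavailable.
All of (c)'s requirements are met (assembly uses only hand tools; the setback is at least 3 m on every side). But applying paragraphs (l)–(m): (l) is triggered — the baseline figure is 116, meeting the 93 threshold. (m) does not operate here (no current Class D Clearance is held), so (l) stands. Exception (c) does not apply.
Exception (d) fails — a window faces an adjoining lot.
Exception (e) requires that the owner holds a current Class D Approval from the Bramwell Authority; but there is no Class D Approval in force, so (e) is unavailable.
No exception is made out. Lars falls within the general rule.

Yes — Lars must obtain a building permit.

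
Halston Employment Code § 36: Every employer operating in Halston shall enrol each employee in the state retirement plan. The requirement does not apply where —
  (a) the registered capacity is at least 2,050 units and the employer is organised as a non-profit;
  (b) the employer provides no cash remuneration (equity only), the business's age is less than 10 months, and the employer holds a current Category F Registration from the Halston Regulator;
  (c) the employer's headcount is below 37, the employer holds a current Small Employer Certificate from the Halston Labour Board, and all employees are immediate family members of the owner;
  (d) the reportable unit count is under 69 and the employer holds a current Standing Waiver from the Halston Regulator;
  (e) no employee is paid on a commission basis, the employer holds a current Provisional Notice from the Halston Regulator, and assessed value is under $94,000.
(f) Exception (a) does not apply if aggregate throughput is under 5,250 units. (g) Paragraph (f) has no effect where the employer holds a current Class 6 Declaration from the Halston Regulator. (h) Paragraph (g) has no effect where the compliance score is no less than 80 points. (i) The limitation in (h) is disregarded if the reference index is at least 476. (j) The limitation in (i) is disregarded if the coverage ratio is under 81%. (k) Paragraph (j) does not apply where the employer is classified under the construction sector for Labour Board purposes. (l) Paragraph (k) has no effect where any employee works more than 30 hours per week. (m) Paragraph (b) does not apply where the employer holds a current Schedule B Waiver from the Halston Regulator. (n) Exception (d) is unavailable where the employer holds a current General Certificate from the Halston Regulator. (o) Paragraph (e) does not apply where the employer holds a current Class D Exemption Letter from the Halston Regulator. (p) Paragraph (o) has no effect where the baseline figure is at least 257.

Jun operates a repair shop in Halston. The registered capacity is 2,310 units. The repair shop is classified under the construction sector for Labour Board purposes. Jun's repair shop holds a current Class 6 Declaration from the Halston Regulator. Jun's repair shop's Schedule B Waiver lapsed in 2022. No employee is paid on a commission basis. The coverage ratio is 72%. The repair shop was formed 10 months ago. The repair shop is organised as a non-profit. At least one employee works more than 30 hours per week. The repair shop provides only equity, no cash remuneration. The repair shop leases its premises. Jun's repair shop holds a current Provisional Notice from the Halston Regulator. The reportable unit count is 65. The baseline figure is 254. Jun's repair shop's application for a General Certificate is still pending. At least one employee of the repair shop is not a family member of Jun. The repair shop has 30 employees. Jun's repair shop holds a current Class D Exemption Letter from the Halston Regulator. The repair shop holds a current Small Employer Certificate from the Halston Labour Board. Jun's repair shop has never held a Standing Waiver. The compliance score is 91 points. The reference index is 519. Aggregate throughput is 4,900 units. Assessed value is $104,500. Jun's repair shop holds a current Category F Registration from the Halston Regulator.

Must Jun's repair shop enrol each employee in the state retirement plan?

Yes — Jun's repair shop must enrol each employee in the state retirement plan.

Exception (a): the registered capacity is 2,310 units, meeting the 2,050 units threshold; the employer is a non-profit — every condition holds. But applying paragraphs (f)–(l): (f) operates against (a): aggregate throughput is 4,900 units, under the 5,250 units limit. (g) would limit (f) — a current Class 6 Declaration is held — but (h) sets (g) aside: (h) operates against (g): the compliance score is 91 points, meeting the 80 points threshold. (i) is engaged (the reference index is 519, meeting the 476 threshold), but is itself disapplied by (j): (j) operates against (i): the coverage ratio is 72%, under the 81% limit. (k) operates (the repair shop is classified under the construction sector), but yields to (l): (l) is engaged — at least one employee exceeds 30 hours/week. So (a) is unavailable.
Exception (b) requires that the business's age is less than 10 months; but the business's age is 10 months, not less than 10 months, so (b) is unavailable.
Exception (c) fails — at least one employee is not a family member.
Exception (d) requires that the employer holds a current Standing Waiver from the Halston Regulator; but the Standing Waiver is not current, so (d) is unavailable.
Exception (e) does not apply: assessed value is $104,500, not under $94,000.
No exception displaces § 36.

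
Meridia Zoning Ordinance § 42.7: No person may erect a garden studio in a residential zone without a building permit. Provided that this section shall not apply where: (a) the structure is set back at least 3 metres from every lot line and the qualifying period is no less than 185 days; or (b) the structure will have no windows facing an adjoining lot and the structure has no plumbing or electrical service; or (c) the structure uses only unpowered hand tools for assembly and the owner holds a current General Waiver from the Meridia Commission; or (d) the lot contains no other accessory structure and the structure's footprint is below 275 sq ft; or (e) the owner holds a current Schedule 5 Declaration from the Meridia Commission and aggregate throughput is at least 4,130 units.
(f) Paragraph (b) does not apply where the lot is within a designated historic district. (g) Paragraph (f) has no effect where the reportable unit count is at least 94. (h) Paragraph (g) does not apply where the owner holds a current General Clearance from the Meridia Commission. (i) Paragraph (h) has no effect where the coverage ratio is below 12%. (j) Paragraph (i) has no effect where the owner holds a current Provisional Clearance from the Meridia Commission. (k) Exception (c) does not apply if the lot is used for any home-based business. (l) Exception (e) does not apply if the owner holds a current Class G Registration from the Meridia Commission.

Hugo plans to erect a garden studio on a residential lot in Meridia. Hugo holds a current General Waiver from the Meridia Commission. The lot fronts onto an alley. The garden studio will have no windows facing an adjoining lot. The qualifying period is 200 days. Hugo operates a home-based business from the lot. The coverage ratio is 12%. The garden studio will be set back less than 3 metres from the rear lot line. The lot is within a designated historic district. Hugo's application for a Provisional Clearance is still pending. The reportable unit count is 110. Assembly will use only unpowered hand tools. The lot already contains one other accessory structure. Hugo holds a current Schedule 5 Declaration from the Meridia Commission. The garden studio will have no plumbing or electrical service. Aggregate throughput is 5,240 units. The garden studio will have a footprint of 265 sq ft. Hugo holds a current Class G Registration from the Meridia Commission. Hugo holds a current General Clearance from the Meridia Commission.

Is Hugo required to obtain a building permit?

Yes — Hugo must obtain a building permit.

Exception (a) requires that the structure is set back at least 3 metres from every lot line; but the rear setback is under 3 m, so (a) is unavailable.
Exception (b)'s conditions are all satisfied: no windows face an adjoining lot; there is no plumbing or electrical service. However, paragraphs (f)–(j) must be considered: (f) operates against (b): the lot is in a historic district. (g) is triggered (the reportable unit count is 110, meeting the 94 threshold), but is overridden by (h): (h) is engaged — a current General Clearance is held. (i) does not operate here (the coverage ratio is 12%, not below 12%), so (h) stands. (b) is therefore removed.
Exception (c): assembly uses only hand tools; a current General Waiver is held — every condition holds. But applying paragraph (k): (k) is engaged — a home-based business operates on the lot. Exception (c) does not apply.
Exception (d) fails — the lot already has another accessory structure.
Exception (e)'s conditions are all satisfied: a current Schedule 5 Declaration is held; aggregate throughput is 5,240 units, meeting the 4,130 units threshold. But: (l) is engaged — a current Class G Registration is held. (e) is therefore removed.
No exception applies. The general rule governs.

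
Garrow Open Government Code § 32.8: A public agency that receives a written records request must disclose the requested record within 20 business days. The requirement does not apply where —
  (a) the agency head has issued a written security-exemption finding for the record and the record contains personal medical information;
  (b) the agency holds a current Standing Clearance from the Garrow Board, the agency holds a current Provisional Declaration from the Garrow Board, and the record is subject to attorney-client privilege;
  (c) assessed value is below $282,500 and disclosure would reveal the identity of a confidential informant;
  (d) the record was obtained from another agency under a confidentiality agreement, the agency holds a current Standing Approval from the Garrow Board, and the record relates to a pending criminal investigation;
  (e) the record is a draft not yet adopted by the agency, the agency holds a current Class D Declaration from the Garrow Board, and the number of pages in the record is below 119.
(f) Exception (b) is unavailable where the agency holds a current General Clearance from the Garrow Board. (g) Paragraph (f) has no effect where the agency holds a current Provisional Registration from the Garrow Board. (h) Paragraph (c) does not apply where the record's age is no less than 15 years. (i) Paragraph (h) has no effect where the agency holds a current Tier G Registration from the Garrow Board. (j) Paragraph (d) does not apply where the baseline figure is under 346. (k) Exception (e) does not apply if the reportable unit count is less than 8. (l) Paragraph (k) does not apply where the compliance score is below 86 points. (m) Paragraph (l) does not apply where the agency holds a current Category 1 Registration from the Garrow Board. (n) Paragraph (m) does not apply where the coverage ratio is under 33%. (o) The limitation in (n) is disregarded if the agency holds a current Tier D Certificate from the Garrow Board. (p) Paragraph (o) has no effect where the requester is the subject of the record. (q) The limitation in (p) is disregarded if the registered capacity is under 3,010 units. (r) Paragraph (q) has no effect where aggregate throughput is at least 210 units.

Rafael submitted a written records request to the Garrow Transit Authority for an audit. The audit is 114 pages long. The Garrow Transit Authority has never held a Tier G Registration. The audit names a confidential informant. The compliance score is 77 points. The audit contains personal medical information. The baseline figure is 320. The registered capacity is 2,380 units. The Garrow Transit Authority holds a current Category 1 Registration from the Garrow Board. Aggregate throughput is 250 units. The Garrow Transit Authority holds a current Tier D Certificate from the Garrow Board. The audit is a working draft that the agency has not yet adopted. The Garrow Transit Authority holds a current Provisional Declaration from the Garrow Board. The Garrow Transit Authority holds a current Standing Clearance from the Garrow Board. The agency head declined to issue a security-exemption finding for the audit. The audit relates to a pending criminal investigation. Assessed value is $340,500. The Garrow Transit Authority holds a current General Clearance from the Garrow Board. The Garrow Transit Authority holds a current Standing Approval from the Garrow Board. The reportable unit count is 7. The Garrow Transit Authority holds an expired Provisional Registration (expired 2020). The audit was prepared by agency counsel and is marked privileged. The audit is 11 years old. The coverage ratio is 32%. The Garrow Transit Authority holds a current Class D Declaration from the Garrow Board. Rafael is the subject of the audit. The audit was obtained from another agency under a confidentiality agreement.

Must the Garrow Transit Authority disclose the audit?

Exception (a) fails — the agency head declined to issue a security-exemption finding.
All of (b)'s requirements are met (a current Standing Clearance is held; a current Provisional Declaration is held; the audit is privileged). Turning to paragraphs (f)–(g): (f) operates — a current General Clearance is held. (g), which would lift (f), is inapplicable — no current Provisional Registration is held. So (b) is unavailable.
Exception (c) requires that assessed value is below $282,500; but assessed value is $340,500, not below $282,500, so (c) is unavailable.
Exception (d): the audit was obtained under a confidentiality agreement; a current Standing Approval is held; the audit relates to a pending investigation — every condition holds. Turning to paragraph (j): (j) operates against (d): the baseline figure is 320, under the 346 limit. So (d) is unavailable.
Exception (e) is satisfied on its face — the audit is an unadopted draft; a current Class D Declaration is held; the number of pages in the record is 114, below the 119 limit. As to paragraphs (k)–(r): (k) operates (the reportable unit count is 7, less than the 8 limit), but yields to (l): (l) operates against (k): the compliance score is 77 points, below the 86 points limit. (m) is engaged (a current Category 1 Registration is held), but is itself disapplied by (n): (n) is engaged — the coverage ratio is 32%, under the 33% limit. (o) would limit (n) — a current Tier D Certificate is held — but (p) sets (o) aside: (p) is triggered — Rafael is the subject of the audit. (q) applies (the registered capacity is 2,380 units, under the 3,010 units limit), but yields to (r): (r) applies — aggregate throughput is 250 units, meeting the 210 units threshold. (e) remains available.

No — exception (e) applies; the Garrow Transit Authority is not required to disclose the audit.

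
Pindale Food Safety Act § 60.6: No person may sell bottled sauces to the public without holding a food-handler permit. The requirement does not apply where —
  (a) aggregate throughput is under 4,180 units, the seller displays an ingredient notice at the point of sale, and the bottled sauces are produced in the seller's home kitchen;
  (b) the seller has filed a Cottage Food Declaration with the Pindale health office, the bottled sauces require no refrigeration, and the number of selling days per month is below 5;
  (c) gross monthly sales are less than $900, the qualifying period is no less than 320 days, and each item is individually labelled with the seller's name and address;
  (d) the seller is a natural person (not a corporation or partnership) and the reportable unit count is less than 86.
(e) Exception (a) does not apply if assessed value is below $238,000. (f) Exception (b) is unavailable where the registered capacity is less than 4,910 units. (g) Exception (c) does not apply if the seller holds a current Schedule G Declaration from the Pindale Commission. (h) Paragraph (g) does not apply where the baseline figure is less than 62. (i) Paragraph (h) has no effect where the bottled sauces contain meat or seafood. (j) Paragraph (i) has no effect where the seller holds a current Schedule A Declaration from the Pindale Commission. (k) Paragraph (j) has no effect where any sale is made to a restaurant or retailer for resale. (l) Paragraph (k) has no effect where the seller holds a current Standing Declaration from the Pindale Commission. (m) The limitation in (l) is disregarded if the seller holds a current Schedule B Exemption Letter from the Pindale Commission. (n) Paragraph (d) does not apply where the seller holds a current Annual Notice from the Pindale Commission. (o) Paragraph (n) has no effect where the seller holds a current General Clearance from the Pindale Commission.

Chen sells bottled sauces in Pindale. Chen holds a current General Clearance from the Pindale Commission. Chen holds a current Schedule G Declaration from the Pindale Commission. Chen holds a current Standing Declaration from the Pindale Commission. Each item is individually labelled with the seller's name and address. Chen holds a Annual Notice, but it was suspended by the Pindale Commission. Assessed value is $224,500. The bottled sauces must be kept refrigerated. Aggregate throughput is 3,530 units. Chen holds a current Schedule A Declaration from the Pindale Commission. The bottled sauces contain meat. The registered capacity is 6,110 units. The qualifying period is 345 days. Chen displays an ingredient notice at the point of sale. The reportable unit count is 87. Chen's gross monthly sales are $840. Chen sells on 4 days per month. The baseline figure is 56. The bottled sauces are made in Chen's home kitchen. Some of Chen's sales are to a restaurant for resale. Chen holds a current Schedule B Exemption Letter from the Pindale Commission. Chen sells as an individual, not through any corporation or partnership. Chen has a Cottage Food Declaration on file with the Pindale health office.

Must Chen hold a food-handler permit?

Yes — Chen must hold a food-handler permit.

Exception (a)'s conditions are all satisfied: aggregate throughput is 3,530 units, under the 4,180 units limit; an ingredient notice is displayed; the bottled sauces are home-kitchen produced. However, paragraph (e) must be considered: (e) applies — assessed value is $224,500, below the $238,000 limit. So (a) is unavailable.
Exception (b) requires that the bottled sauces require no refrigeration; but the bottled sauces require refrigeration, so (b) is unavailable.
Exception (c) is satisfied on its face — gross monthly sales are $840, less than the $900 limit; the qualifying period is 345 days, meeting the 320 days threshold; items are individually labelled. But applying paragraphs (g)–(m): (g) operates against (c): a current Schedule G Declaration is held. (h) would limit (g) — the baseline figure is 56, less than the 62 limit — but (i) sets (h) aside: (i) operates against (h): the bottled sauces contain meat. (j) would limit (i) — a current Schedule A Declaration is held — but (k) sets (j) aside: (k) operates — some sales are to a restaurant for resale. (l) is triggered (a current Standing Declaration is held), but is displaced by (m): (m) operates against (l): a current Schedule B Exemption Letter is held. So (c) is unavailable.
Exception (d) fails — the reportable unit count is 87, not less than 86.
No exception applies. The general rule governs.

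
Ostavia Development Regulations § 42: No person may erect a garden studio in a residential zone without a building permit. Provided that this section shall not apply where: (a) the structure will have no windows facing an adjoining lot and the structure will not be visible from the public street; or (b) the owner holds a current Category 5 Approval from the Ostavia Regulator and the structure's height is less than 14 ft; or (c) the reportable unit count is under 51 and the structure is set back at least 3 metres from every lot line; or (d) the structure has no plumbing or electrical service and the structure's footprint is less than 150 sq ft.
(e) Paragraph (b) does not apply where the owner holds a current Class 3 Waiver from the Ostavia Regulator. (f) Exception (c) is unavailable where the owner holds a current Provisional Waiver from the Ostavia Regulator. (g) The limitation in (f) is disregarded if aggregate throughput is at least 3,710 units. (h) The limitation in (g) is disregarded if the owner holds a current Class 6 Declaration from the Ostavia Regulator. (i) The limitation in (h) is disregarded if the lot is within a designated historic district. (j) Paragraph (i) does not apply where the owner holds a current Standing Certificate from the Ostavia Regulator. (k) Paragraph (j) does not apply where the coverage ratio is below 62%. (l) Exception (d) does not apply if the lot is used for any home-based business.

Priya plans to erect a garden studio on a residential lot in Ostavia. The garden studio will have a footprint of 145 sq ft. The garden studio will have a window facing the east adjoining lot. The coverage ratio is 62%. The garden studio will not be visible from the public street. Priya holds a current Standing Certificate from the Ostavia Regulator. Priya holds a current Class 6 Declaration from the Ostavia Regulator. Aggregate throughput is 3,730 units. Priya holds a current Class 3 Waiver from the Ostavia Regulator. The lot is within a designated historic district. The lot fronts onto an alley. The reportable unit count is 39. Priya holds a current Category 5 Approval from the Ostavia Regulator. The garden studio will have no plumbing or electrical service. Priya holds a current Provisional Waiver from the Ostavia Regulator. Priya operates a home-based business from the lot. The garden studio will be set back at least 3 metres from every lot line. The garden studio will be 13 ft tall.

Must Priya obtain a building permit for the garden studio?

Yes — Priya must obtain a building permit.

Exception (a) requires that the structure will have no windows facing an adjoining lot; but a window faces an adjoining lot, so (a) is unavailable.
Exception (b): a current Category 5 Approval is held; the structure's height is 13 ft, less than the 14 ft limit — every condition holds. Turning to paragraph (e): (e) applies — a current Class 3 Waiver is held. So (b) is unavailable.
Exception (c): the reportable unit count is 39, under the 51 limit; the setback is at least 3 m on every side — every condition holds. But applying paragraphs (f)–(k): (f) operates against (c): a current Provisional Waiver is held. (g) operates (aggregate throughput is 3,730 units, meeting the 3,710 units threshold), but is overridden by (h): (h) operates against (g): a current Class 6 Declaration is held. (i) operates (the lot is in a historic district), but is displaced by (j): (j) applies — a current Standing Certificate is held. (k) does not operate here (the coverage ratio is 62%, not below 62%), so (j) stands. Exception (c) does not apply.
Exception (d)'s conditions are all satisfied: there is no plumbing or electrical service; the structure's footprint is 145 sq ft, less than the 150 sq ft limit. Turning to paragraph (l): (l) operates — a home-based business operates on the lot. Exception (d) does not apply.
No exception applies. The general rule governs.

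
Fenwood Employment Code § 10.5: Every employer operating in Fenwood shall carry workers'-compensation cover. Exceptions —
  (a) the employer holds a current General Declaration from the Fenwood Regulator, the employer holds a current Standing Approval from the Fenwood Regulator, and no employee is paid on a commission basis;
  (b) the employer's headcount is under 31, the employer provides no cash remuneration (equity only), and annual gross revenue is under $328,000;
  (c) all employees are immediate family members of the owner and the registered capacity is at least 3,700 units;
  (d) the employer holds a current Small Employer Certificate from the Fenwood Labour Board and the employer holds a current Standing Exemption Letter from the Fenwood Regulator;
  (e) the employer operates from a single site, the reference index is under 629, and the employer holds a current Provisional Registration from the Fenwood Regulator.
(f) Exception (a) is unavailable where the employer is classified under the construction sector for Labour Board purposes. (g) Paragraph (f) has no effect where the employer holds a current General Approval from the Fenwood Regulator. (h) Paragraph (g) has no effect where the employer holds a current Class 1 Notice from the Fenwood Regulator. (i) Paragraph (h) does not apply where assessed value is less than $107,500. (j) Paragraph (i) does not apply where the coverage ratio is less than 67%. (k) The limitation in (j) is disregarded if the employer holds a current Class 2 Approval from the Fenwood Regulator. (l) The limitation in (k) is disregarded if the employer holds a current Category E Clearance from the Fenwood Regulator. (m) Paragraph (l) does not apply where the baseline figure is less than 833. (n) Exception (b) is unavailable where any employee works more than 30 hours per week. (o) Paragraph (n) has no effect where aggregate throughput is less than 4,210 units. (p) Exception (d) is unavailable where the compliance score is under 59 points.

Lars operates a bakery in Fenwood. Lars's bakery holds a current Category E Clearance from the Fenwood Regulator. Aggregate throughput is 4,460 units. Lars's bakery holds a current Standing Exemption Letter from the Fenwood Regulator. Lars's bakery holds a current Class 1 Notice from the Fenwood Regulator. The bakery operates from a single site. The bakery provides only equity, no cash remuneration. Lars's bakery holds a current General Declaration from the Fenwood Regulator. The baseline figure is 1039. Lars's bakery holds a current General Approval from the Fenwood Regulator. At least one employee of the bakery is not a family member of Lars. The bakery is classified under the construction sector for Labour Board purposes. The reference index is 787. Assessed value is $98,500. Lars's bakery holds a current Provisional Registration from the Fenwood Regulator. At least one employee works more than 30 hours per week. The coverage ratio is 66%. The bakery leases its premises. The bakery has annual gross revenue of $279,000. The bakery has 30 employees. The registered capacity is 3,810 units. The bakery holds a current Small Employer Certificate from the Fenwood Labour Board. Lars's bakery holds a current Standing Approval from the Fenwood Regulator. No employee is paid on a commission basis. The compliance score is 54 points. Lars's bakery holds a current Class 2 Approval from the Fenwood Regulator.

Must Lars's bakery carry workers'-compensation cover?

Yes — Lars's bakery must carry workers'-compensation cover.

Exception (a)'s conditions are all satisfied: a current General Declaration is held; a current Standing Approval is held; no employee is paid on commission. But applying paragraphs (f)–(m): (f) applies — the bakery is classified under the construction sector. (g) would limit (f) — a current General Approval is held — but (h) sets (g) aside: (h) operates against (g): a current Class 1 Notice is held. (i) would limit (h) — assessed value is $98,500, less than the $107,500 limit — but (j) sets (i) aside: (j) operates against (i): the coverage ratio is 66%, less than the 67% limit. (k) would limit (j) — a current Class 2 Approval is held — but (l) sets (k) aside: (l) applies — a current Category E Clearance is held. (m), which would lift (l), is not engaged — the baseline figure is 1,039, not less than 833. So (a) is unavailable.
Exception (b) is satisfied on its face — the employer's headcount is 30, under the 31 limit; remuneration is equity-only; annual gross revenue is $279,000, under the $328,000 limit. But applying paragraphs (n)–(o): (n) is engaged — at least one employee exceeds 30 hours/week. (o), which would lift (n), does not operate here — aggregate throughput is 4,460 units, not less than 4,210 units. Exception (b) does not apply.
Exception (c) requires that all employees are immediate family members of the owner; but at least one employee is not a family member, so (c) is unavailable.
Exception (d) is satisfied on its face — a current Small Employer Certificate is held; a current Standing Exemption Letter is held. However, paragraph (p) must be considered: (p) applies — the compliance score is 54 points, under the 59 points limit. (d) is therefore removed.
Exception (e) requires that the reference index is under 629; but the reference index is 787, not under 629, so (e) is unavailable.
No exception displaces § 10.5.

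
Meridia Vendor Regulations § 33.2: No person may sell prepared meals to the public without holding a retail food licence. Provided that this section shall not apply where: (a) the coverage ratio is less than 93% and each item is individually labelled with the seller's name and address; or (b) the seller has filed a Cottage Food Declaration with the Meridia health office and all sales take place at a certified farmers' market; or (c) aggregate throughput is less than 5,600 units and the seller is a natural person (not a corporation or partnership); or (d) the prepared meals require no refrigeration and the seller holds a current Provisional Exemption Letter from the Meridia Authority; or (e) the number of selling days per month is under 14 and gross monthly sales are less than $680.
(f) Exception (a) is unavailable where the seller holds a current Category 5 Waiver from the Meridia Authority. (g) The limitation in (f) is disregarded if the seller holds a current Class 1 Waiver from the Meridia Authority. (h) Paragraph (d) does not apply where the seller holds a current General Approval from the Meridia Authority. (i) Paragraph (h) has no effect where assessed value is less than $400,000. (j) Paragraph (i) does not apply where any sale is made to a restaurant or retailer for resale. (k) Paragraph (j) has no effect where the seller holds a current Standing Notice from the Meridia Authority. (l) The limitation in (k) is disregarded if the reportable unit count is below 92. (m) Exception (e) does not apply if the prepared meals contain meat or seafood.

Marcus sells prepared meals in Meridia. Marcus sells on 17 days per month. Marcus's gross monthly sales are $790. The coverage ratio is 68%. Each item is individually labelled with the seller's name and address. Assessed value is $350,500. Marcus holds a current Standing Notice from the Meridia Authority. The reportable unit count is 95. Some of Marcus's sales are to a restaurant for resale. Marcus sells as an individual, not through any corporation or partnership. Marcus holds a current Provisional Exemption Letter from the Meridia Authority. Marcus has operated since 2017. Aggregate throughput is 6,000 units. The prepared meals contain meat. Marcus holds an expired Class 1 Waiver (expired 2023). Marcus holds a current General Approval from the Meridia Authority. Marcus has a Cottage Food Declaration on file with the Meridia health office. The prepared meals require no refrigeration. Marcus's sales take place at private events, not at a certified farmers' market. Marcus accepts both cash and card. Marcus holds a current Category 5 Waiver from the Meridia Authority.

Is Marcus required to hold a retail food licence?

All of (a)'s requirements are met (the coverage ratio is 68%, less than the 93% limit; items are individually labelled). However, paragraphs (f)–(g) must be considered: (f) operates against (a): a current Category 5 Waiver is held. (g), which would lift (f), is inapplicable — there is no Class 1 Waiver in force. Exception (a) does not apply.
Exception (b) requires that all sales take place at a certified farmers' market; but sales are at private events, not a certified farmers' market, so (b) is unavailable.
Exception (c) requires that aggregate throughput is less than 5,600 units; but aggregate throughput is 6,000 units, not less than 5,600 units, so (c) is unavailable.
Exception (d): the prepared meals are shelf-stable; a current Provisional Exemption Letter is held — every condition holds. Under paragraphs (h)–(l): (h) applies (a current General Approval is held), but yields to (i): (i) operates — assessed value is $350,500, less than the $400,000 limit. (j) is triggered (some sales are to a restaurant for resale), but is displaced by (k): (k) applies — a current Standing Notice is held. (l), which would lift (k), is not triggered — the reportable unit count is 95, not below 92. Exception (d) stands.
Exception (e) does not apply: the number of selling days per month is 17, not under 14.

No — exception (d) applies; Marcus is not required to hold a retail food licence.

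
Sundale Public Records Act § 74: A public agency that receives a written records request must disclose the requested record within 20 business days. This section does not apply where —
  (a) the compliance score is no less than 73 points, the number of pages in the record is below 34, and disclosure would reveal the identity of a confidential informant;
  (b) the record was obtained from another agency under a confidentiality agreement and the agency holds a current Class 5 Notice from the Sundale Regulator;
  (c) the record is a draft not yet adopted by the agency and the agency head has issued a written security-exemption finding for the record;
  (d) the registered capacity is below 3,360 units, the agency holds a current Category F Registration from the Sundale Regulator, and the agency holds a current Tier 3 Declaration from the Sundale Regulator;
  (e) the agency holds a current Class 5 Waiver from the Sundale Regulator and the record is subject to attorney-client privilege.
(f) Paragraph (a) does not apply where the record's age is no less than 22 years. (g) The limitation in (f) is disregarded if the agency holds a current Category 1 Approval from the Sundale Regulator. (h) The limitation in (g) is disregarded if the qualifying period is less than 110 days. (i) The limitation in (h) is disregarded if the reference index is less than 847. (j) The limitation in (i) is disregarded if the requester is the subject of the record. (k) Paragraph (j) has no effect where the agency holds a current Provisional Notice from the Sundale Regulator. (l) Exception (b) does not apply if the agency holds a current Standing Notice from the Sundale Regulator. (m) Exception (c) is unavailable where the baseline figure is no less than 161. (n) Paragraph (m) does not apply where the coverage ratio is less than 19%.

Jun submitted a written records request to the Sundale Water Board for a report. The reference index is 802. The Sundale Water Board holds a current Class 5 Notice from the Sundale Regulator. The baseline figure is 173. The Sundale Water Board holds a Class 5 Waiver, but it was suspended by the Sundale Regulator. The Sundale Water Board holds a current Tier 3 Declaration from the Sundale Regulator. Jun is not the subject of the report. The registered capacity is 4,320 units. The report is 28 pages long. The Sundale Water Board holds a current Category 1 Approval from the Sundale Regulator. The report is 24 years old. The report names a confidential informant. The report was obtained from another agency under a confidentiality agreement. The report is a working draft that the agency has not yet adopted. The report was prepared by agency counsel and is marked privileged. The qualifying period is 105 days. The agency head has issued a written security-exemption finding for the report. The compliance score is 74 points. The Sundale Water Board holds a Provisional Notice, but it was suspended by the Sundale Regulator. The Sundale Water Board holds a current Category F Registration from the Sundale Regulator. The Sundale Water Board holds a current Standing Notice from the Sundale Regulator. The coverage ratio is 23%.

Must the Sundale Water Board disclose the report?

Exception (a) is satisfied on its face — the compliance score is 74 points, meeting the 73 points threshold; the number of pages in the record is 28, below the 34 limit; the report names a confidential informant. Applying paragraphs (f)–(k): (f) would limit (a) — the record's age is 24 years, meeting the 22 years threshold — but (g) sets (f) aside: (g) operates against (f): a current Category 1 Approval is held. (h) would limit (g) — the qualifying period is 105 days, less than the 110 days limit — but (i) sets (h) aside: (i) operates against (h): the reference index is 802, less than the 847 limit. (j) does not operate here (Jun is not the subject of the report), so (i) stands. (a) remains available.
Exception (b) is satisfied on its face — the report was obtained under a confidentiality agreement; a current Class 5 Notice is held. Turning to paragraph (l): (l) operates against (b): a current Standing Notice is held. So (b) is unavailable.
Exception (c)'s conditions are all satisfied: the report is an unadopted draft; a written security-exemption finding has been issued. But: (m) operates against (c): the baseline figure is 173, meeting the 161 threshold. (n) is not triggered (the coverage ratio is 23%, not less than 19%), so (m) stands. (c) is therefore removed.
Exception (d) fails — the registered capacity is 4,320 units, not below 3,360 units.
Exception (e) fails — the Class 5 Waiver is not current.

No — exception (a) applies; the Sundale Water Board is not required to disclose the report.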